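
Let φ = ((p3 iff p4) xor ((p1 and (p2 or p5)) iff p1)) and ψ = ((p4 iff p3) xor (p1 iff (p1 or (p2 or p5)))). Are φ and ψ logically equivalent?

not equivalent

p1  p2  p3  p4  p5  |  φ  ψ
0   0   0   0   0   |  0  0
0   0   0   0   1   |  0  1
0   0   0   1   0   |  1  1
0   0   0   1   1   |  1  0
0   0   1   0   0   |  1  1
0   0   1   0   1   |  1  0
0   0   1   1   0   |  0  0
0   0   1   1   1   |  0  1
0   1   0   0   0   |  0  1
0   1   0   0   1   |  0  1
0   1   0   1   0   |  1  0
0   1   0   1   1   |  1  0
0   1   1   0   0   |  1  0
0   1   1   0   1   |  1  0
0   1   1   1   0   |  0  1
0   1   1   1   1   |  0  1
1   0   0   0   0   |  1  0
1   0   0   0   1   |  0  0
1   0   0   1   0   |  0  1
1   0   0   1   1   |  1  1
1   0   1   0   0   |  0  1
1   0   1   0   1   |  1  1
1   0   1   1   0   |  1  0
1   0   1   1   1   |  0  0
1   1   0   0   0   |  0  0
1   1   0   0   1   |  0  0
1   1   0   1   0   |  1  1
1   1   0   1   1   |  1  1
1   1   1   0   0   |  1  1
1   1   1   0   1   |  1  1
1   1   1   1   0   |  0  0
1   1   1   1   1   |  0  0
The columns differ at p1=0, p2=0, p3=0, p4=0, p5=1 (φ=0, ψ=1), so they are not equivalent.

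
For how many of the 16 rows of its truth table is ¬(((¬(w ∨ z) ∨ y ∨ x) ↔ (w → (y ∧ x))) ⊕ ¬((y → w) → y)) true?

7

  x   |   y   |   z   |   w   | (w ∨ z) | ¬(w ∨ z) | (¬(w ∨ z) ∨ y ∨ x) | (y ∧ x) | (w → (y ∧ x)) | (y → w) | ((y → w) → y) | ¬((y → w) → y) |   φ  
----- | ----- | ----- | ----- | ------- | -------- | ------------------ | ------- | ------------- | ------- | ------------- | -------------- | -----
 True |  True |  True |  True |   True  |  False   |        True        |   True  |      True     |   True  |      True     |     False      | False
 True |  True |  True | False |   True  |  False   |        True        |   True  |      True     |  False  |      True     |     False      | False
 True |  True | False |  True |   True  |  False   |        True        |   True  |      True     |   True  |      True     |     False      | False
 True |  True | False | False |  False  |   True   |        True        |   True  |      True     |  False  |      True     |     False      | False
 True | False |  True |  True |   True  |  False   |        True        |  False  |     False     |   True  |     False     |      True      | False
 True | False |  True | False |   True  |  False   |        True        |  False  |      True     |   True  |     False     |      True      |  True
 True | False | False |  True |   True  |  False   |        True        |  False  |     False     |   True  |     False     |      True      | False
 True | False | False | False |  False  |   True   |        True        |  False  |      True     |   True  |     False     |      True      |  True
False |  True |  True |  True |   True  |  False   |        True        |  False  |     False     |   True  |      True     |     False      |  True
False |  True |  True | False |   True  |  False   |        True        |  False  |      True     |  False  |      True     |     False      | False
False |  True | False |  True |   True  |  False   |        True        |  False  |     False     |   True  |      True     |     False      |  True
False |  True | False | False |  False  |   True   |        True        |  False  |      True     |  False  |      True     |     False      | False
False | False |  True |  True |   True  |  False   |       False        |  False  |     False     |   True  |     False     |      True      |  True
False | False |  True | False |   True  |  False   |       False        |  False  |      True     |   True  |     False     |      True      | False
False | False | False |  True |   True  |  False   |       False        |  False  |     False     |   True  |     False     |      True      |  True
False | False | False | False |  False  |   True   |        True        |  False  |      True     |   True  |     False     |      True      |  True
The formula is true on 7 of the 16 rows.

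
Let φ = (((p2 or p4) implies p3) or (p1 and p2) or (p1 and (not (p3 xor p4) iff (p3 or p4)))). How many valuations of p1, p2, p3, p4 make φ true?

p1 | p2 | p3 | p4 || φ
T  | T  | T  | T  || T
T  | T  | T  | F  || T
T  | T  | F  | T  || T
T  | T  | F  | F  || T
T  | F  | T  | T  || T
T  | F  | T  | F  || T
T  | F  | F  | T  || F
T  | F  | F  | F  || T
F  | T  | T  | T  || T
F  | T  | T  | F  || T
F  | T  | F  | T  || F
F  | T  | F  | F  || F
F  | F  | T  | T  || T
F  | F  | T  | F  || T
F  | F  | F  | T  || F
F  | F  | F  | F  || T
The formula is true on 12 of the 16 rows.

12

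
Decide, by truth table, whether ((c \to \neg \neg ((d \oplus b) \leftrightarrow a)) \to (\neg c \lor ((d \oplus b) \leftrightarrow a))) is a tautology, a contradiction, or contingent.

tautology

a | b | c | d | (d \oplus b) | \neg c | φ
- | - | - | - | ------------ | ------ | -
F | F | F | F |      F       |   T    | T
F | F | F | T |      T       |   T    | T
F | F | T | F |      F       |   F    | T
F | F | T | T |      T       |   F    | T
F | T | F | F |      T       |   T    | T
F | T | F | T |      F       |   T    | T
F | T | T | F |      T       |   F    | T
F | T | T | T |      F       |   F    | T
T | F | F | F |      F       |   T    | T
T | F | F | T |      T       |   T    | T
T | F | T | F |      F       |   F    | T
T | F | T | T |      T       |   F    | T
T | T | F | F |      T       |   T    | T
T | T | F | T |      F       |   T    | T
T | T | T | F |      T       |   F    | T
T | T | T | T |      F       |   F    | T
Every row is T, so the formula is a tautology.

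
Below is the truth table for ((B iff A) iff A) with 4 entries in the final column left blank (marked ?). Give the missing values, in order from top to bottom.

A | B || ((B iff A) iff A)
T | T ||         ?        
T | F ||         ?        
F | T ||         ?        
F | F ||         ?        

Row A=T, B=T: (B iff A) = T, so ((B iff A) iff A) = T.
Row A=T, B=F: (B iff A) = F, so ((B iff A) iff A) = F.
Row A=F, B=T: (B iff A) = F, so ((B iff A) iff A) = T.
Row A=F, B=F: (B iff A) = T, so ((B iff A) iff A) = F.

T, F, T, F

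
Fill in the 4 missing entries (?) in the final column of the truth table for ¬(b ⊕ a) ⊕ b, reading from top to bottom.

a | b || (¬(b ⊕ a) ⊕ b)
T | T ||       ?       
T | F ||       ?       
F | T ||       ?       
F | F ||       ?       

F, F, T, T

Row a=T, b=T: ¬(b ⊕ a) = T, so (¬(b ⊕ a) ⊕ b) = F.
Row a=T, b=F: ¬(b ⊕ a) = F, so (¬(b ⊕ a) ⊕ b) = F.
Row a=F, b=T: ¬(b ⊕ a) = F, so (¬(b ⊕ a) ⊕ b) = T.
Row a=F, b=F: ¬(b ⊕ a) = T, so (¬(b ⊕ a) ⊕ b) = T.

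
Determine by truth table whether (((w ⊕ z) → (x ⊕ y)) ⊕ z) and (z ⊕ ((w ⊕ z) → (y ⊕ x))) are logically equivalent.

x | y | z | w || φ | ψ
0 | 0 | 0 | 0 || 1 | 1
0 | 0 | 0 | 1 || 0 | 0
0 | 0 | 1 | 0 || 1 | 1
0 | 0 | 1 | 1 || 0 | 0
0 | 1 | 0 | 0 || 1 | 1
0 | 1 | 0 | 1 || 1 | 1
0 | 1 | 1 | 0 || 0 | 0
0 | 1 | 1 | 1 || 0 | 0
1 | 0 | 0 | 0 || 1 | 1
1 | 0 | 0 | 1 || 1 | 1
1 | 0 | 1 | 0 || 0 | 0
1 | 0 | 1 | 1 || 0 | 0
1 | 1 | 0 | 0 || 1 | 1
1 | 1 | 0 | 1 || 0 | 0
1 | 1 | 1 | 0 || 1 | 1
1 | 1 | 1 | 1 || 0 | 0
The columns for φ and ψ agree on every row, so they are logically equivalent.

equivalent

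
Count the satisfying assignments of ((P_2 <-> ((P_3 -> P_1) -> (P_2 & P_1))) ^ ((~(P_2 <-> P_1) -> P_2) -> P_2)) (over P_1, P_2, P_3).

P_1 | P_2 | P_3 | φ
--- | --- | --- | -
 F  |  F  |  F  | T
 F  |  F  |  T  | F
 F  |  T  |  F  | T
 F  |  T  |  T  | F
 T  |  F  |  F  | F
 T  |  F  |  T  | F
 T  |  T  |  F  | F
 T  |  T  |  T  | F
The formula is true on 2 of the 8 rows.

2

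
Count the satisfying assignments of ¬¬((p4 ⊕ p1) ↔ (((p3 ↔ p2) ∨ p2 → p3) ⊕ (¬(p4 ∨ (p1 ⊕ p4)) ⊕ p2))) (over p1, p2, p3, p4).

p1  p2  p3  p4  |  (p4 ⊕ p1)  (p3 ↔ p2)  ((p3 ↔ p2) ∨ p2)  (((p3 ↔ p2) ∨ p2) → p3)  (p1 ⊕ p4)  (p4 ∨ (p1 ⊕ p4))  ¬(p4 ∨ (p1 ⊕ p4))  (¬(p4 ∨ (p1 ⊕ p4)) ⊕ p2)  φ
F   F   F   F   |      F          T             T                     F                 F             F                  T                     T              F
F   F   F   T   |      T          T             T                     F                 T             T                  F                     F              F
F   F   T   F   |      F          F             F                     T                 F             F                  T                     T              T
F   F   T   T   |      T          F             F                     T                 T             T                  F                     F              T
F   T   F   F   |      F          F             T                     F                 F             F                  T                     F              T
F   T   F   T   |      T          F             T                     F                 T             T                  F                     T              T
F   T   T   F   |      F          T             T                     T                 F             F                  T                     F              F
F   T   T   T   |      T          T             T                     T                 T             T                  F                     T              F
T   F   F   F   |      T          T             T                     F                 T             T                  F                     F              F
T   F   F   T   |      F          T             T                     F                 F             T                  F                     F              T
T   F   T   F   |      T          F             F                     T                 T             T                  F                     F              T
T   F   T   T   |      F          F             F                     T                 F             T                  F                     F              F
T   T   F   F   |      T          F             T                     F                 T             T                  F                     T              T
T   T   F   T   |      F          F             T                     F                 F             T                  F                     T              F
T   T   T   F   |      T          T             T                     T                 T             T                  F                     T              F
T   T   T   T   |      F          T             T                     T                 F             T                  F                     T              T
The formula is true on 8 of the 16 rows.

8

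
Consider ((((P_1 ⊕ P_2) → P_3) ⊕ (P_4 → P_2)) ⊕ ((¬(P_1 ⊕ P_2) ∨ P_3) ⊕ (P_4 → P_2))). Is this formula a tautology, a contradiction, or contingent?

P_1 | P_2 | P_3 | P_4 || (P_1 ⊕ P_2) | ((P_1 ⊕ P_2) → P_3) | (P_4 → P_2) | ¬(P_1 ⊕ P_2) | (¬(P_1 ⊕ P_2) ∨ P_3) | φ
 T  |  T  |  T  |  T  ||      F      |          T          |      T      |      T       |          T           | F
 T  |  T  |  T  |  F  ||      F      |          T          |      T      |      T       |          T           | F
 T  |  T  |  F  |  T  ||      F      |          T          |      T      |      T       |          T           | F
 T  |  T  |  F  |  F  ||      F      |          T          |      T      |      T       |          T           | F
 T  |  F  |  T  |  T  ||      T      |          T          |      F      |      F       |          T           | F
 T  |  F  |  T  |  F  ||      T      |          T          |      T      |      F       |          T           | F
 T  |  F  |  F  |  T  ||      T      |          F          |      F      |      F       |          F           | F
 T  |  F  |  F  |  F  ||      T      |          F          |      T      |      F       |          F           | F
 F  |  T  |  T  |  T  ||      T      |          T          |      T      |      F       |          T           | F
 F  |  T  |  T  |  F  ||      T      |          T          |      T      |      F       |          T           | F
 F  |  T  |  F  |  T  ||      T      |          F          |      T      |      F       |          F           | F
 F  |  T  |  F  |  F  ||      T      |          F          |      T      |      F       |          F           | F
 F  |  F  |  T  |  T  ||      F      |          T          |      F      |      T       |          T           | F
 F  |  F  |  T  |  F  ||      F      |          T          |      T      |      T       |          T           | F
 F  |  F  |  F  |  T  ||      F      |          T          |      F      |      T       |          T           | F
 F  |  F  |  F  |  F  ||      F      |          T          |      T      |      T       |          T           | F
Every row is F, so the formula is a contradiction.

contradiction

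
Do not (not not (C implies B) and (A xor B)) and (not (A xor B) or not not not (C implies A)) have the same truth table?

A | B | C || φ | ψ
T | T | T || T | T
T | T | F || T | T
T | F | T || T | F
T | F | F || F | F
F | T | T || F | T
F | T | F || F | F
F | F | T || T | T
F | F | F || T | T
The columns differ at A=T, B=F, C=T (φ=T, ψ=F), so they are not equivalent.

not equivalent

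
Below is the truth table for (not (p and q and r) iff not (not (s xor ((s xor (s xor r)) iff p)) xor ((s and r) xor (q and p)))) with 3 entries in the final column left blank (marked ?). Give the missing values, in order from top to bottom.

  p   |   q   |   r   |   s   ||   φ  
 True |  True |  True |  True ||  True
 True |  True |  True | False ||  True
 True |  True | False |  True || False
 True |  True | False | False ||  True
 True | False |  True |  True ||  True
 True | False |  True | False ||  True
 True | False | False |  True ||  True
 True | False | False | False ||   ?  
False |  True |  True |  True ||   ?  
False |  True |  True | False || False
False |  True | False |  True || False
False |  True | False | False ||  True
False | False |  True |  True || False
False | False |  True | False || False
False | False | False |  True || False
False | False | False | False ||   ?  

False, False, True

Row p=True, q=False, r=False, s=False: not (p and q and r) = True, not (not (s xor ((s xor (s xor r)) iff p)) xor ((s and r) xor (q and p))) = False, so the formula = False.
Row p=False, q=True, r=True, s=True: not (p and q and r) = True, not (not (s xor ((s xor (s xor r)) iff p)) xor ((s and r) xor (q and p))) = False, so the formula = False.
Row p=False, q=False, r=False, s=False: not (p and q and r) = True, not (not (s xor ((s xor (s xor r)) iff p)) xor ((s and r) xor (q and p))) = True, so the formula = True.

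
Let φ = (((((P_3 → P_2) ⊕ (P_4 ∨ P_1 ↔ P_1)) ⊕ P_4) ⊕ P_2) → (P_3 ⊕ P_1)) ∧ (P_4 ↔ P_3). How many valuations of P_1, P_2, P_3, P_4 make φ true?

P_1  P_2  P_3  P_4  |  φ
 1    1    1    1   |  1
 1    1    1    0   |  0
 1    1    0    1   |  0
 1    1    0    0   |  1
 1    0    1    1   |  1
 1    0    1    0   |  0
 1    0    0    1   |  0
 1    0    0    0   |  1
 0    1    1    1   |  1
 0    1    1    0   |  0
 0    1    0    1   |  0
 0    1    0    0   |  0
 0    0    1    1   |  1
 0    0    1    0   |  0
 0    0    0    1   |  0
 0    0    0    0   |  1
The formula is true on 7 of the 16 rows.

7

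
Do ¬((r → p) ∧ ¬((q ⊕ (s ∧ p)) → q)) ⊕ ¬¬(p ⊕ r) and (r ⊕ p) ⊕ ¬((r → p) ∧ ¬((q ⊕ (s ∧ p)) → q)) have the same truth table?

p | q | r | s | φ | ψ
- | - | - | - | - | -
1 | 1 | 1 | 1 | 1 | 1
1 | 1 | 1 | 0 | 1 | 1
1 | 1 | 0 | 1 | 0 | 0
1 | 1 | 0 | 0 | 0 | 0
1 | 0 | 1 | 1 | 0 | 0
1 | 0 | 1 | 0 | 1 | 1
1 | 0 | 0 | 1 | 1 | 1
1 | 0 | 0 | 0 | 0 | 0
0 | 1 | 1 | 1 | 0 | 0
0 | 1 | 1 | 0 | 0 | 0
0 | 1 | 0 | 1 | 1 | 1
0 | 1 | 0 | 0 | 1 | 1
0 | 0 | 1 | 1 | 0 | 0
0 | 0 | 1 | 0 | 0 | 0
0 | 0 | 0 | 1 | 1 | 1
0 | 0 | 0 | 0 | 1 | 1
The columns for φ and ψ agree on every row, so they are logically equivalent.

equivalent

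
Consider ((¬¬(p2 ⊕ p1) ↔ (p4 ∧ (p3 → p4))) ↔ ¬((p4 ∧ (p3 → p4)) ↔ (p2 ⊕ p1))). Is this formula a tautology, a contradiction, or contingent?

contradiction

p1 | p2 | p3 | p4 || (p2 ⊕ p1) | ¬(p2 ⊕ p1) | ¬¬(p2 ⊕ p1) | (p3 → p4) | (p4 ∧ (p3 → p4)) | φ
F  | F  | F  | F  ||     F     |     T      |      F      |     T     |        F         | F
F  | F  | F  | T  ||     F     |     T      |      F      |     T     |        T         | F
F  | F  | T  | F  ||     F     |     T      |      F      |     F     |        F         | F
F  | F  | T  | T  ||     F     |     T      |      F      |     T     |        T         | F
F  | T  | F  | F  ||     T     |     F      |      T      |     T     |        F         | F
F  | T  | F  | T  ||     T     |     F      |      T      |     T     |        T         | F
F  | T  | T  | F  ||     T     |     F      |      T      |     F     |        F         | F
F  | T  | T  | T  ||     T     |     F      |      T      |     T     |        T         | F
T  | F  | F  | F  ||     T     |     F      |      T      |     T     |        F         | F
T  | F  | F  | T  ||     T     |     F      |      T      |     T     |        T         | F
T  | F  | T  | F  ||     T     |     F      |      T      |     F     |        F         | F
T  | F  | T  | T  ||     T     |     F      |      T      |     T     |        T         | F
T  | T  | F  | F  ||     F     |     T      |      F      |     T     |        F         | F
T  | T  | F  | T  ||     F     |     T      |      F      |     T     |        T         | F
T  | T  | T  | F  ||     F     |     T      |      F      |     F     |        F         | F
T  | T  | T  | T  ||     F     |     T      |      F      |     T     |        T         | F
Every row is F, so the formula is a contradiction.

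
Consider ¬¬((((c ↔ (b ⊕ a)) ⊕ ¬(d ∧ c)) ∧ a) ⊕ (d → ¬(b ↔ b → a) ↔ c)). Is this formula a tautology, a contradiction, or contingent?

a | b | c | d || φ
F | F | F | F || F
F | F | F | T || F
F | F | T | F || T
F | F | T | T || T
F | T | F | F || F
F | T | F | T || F
F | T | T | F || T
F | T | T | T || T
T | F | F | F || T
T | F | F | T || T
T | F | T | F || T
T | F | T | T || F
T | T | F | F || F
T | T | F | T || T
T | T | T | F || F
T | T | T | T || F
8 of 16 rows are T, so the formula is contingent.

contingent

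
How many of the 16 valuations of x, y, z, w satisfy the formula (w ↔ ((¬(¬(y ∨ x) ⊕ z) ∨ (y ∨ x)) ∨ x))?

x  y  z  w  |  (y ∨ x)  ¬(y ∨ x)  (¬(y ∨ x) ⊕ z)  ¬(¬(y ∨ x) ⊕ z)  (¬(¬(y ∨ x) ⊕ z) ∨ (y ∨ x))  φ
T  T  T  T  |     T        F            T                F                      T               T
T  T  T  F  |     T        F            T                F                      T               F
T  T  F  T  |     T        F            F                T                      T               T
T  T  F  F  |     T        F            F                T                      T               F
T  F  T  T  |     T        F            T                F                      T               T
T  F  T  F  |     T        F            T                F                      T               F
T  F  F  T  |     T        F            F                T                      T               T
T  F  F  F  |     T        F            F                T                      T               F
F  T  T  T  |     T        F            T                F                      T               T
F  T  T  F  |     T        F            T                F                      T               F
F  T  F  T  |     T        F            F                T                      T               T
F  T  F  F  |     T        F            F                T                      T               F
F  F  T  T  |     F        T            F                T                      T               T
F  F  T  F  |     F        T            F                T                      T               F
F  F  F  T  |     F        T            T                F                      F               F
F  F  F  F  |     F        T            T                F                      F               T
The formula is true on 8 of the 16 rows.

8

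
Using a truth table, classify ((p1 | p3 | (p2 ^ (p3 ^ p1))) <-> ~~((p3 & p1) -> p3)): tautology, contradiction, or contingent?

contingent

p1  p2  p3     (p3 ^ p1)  (p2 ^ (p3 ^ p1))  (p1 | p3 | (p2 ^ (p3 ^ p1)))  (p3 & p1)  ((p3 & p1) -> p3)  ~((p3 & p1) -> p3)  ~~((p3 & p1) -> p3)  φ
T   T   T          F             T                       T                    T              T                  F                    T           T
T   T   F          T             F                       T                    F              T                  F                    T           T
T   F   T          F             F                       T                    T              T                  F                    T           T
T   F   F          T             T                       T                    F              T                  F                    T           T
F   T   T          T             F                       T                    F              T                  F                    T           T
F   T   F          F             T                       T                    F              T                  F                    T           T
F   F   T          T             T                       T                    F              T                  F                    T           T
F   F   F          F             F                       F                    F              T                  F                    T           F
7 of 8 rows are T, so the formula is contingent.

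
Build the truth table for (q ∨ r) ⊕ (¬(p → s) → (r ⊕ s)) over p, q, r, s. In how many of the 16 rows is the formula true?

p | q | r | s || ((q ∨ r) ⊕ (¬(p → s) → (r ⊕ s)))
T | T | T | T ||                F                
T | T | T | F ||                F                
T | T | F | T ||                F                
T | T | F | F ||                T                
T | F | T | T ||                F                
T | F | T | F ||                F                
T | F | F | T ||                T                
T | F | F | F ||                F                
F | T | T | T ||                F                
F | T | T | F ||                F                
F | T | F | T ||                F                
F | T | F | F ||                F                
F | F | T | T ||                F                
F | F | T | F ||                F                
F | F | F | T ||                T                
F | F | F | F ||                T                
The formula is true on 4 of the 16 rows.

4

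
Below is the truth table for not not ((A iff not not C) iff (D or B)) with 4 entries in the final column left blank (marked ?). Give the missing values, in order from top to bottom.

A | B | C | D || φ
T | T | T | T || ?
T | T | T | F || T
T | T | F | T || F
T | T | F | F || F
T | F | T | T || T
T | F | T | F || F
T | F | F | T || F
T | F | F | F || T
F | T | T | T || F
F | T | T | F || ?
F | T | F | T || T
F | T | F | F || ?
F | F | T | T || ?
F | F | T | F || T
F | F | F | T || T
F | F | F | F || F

T, F, T, F

Row A=T, B=T, C=T, D=T: ((A iff not not C) iff (D or B)) = T, not ((A iff not not C) iff (D or B)) = F, so the formula = T.
Row A=F, B=T, C=T, D=F: ((A iff not not C) iff (D or B)) = F, not ((A iff not not C) iff (D or B)) = T, so the formula = F.
Row A=F, B=T, C=F, D=F: ((A iff not not C) iff (D or B)) = T, not ((A iff not not C) iff (D or B)) = F, so the formula = T.
Row A=F, B=F, C=T, D=T: ((A iff not not C) iff (D or B)) = F, not ((A iff not not C) iff (D or B)) = T, so the formula = F.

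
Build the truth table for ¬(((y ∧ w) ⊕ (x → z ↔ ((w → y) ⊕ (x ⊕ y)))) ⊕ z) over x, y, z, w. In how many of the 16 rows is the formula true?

8

x | y | z | w | φ
- | - | - | - | -
T | T | T | T | F
T | T | T | F | T
T | T | F | T | F
T | T | F | F | T
T | F | T | T | T
T | F | T | F | F
T | F | F | T | T
T | F | F | F | F
F | T | T | T | T
F | T | T | F | F
F | T | F | T | F
F | T | F | F | T
F | F | T | T | F
F | F | T | F | T
F | F | F | T | T
F | F | F | F | F
The formula is true on 8 of the 16 rows.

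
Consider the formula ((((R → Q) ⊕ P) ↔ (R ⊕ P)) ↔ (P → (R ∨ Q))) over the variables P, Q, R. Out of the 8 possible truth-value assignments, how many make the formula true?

3

P  Q  R  |  (R → Q)  ((R → Q) ⊕ P)  (R ⊕ P)  (((R → Q) ⊕ P) ↔ (R ⊕ P))  (R ∨ Q)  (P → (R ∨ Q))  φ
F  F  F  |     T           T           F                 F                 F           T        F
F  F  T  |     F           F           T                 F                 T           T        F
F  T  F  |     T           T           F                 F                 T           T        F
F  T  T  |     T           T           T                 T                 T           T        T
T  F  F  |     T           F           T                 F                 F           F        T
T  F  T  |     F           T           F                 F                 T           T        F
T  T  F  |     T           F           T                 F                 T           T        F
T  T  T  |     T           F           F                 T                 T           T        T
The formula is true on 3 of the 8 rows.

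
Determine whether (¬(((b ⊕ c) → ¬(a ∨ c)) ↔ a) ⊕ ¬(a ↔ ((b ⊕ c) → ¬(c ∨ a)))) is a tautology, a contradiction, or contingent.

a  b  c  |  (b ⊕ c)  (a ∨ c)  ¬(a ∨ c)  ((b ⊕ c) → ¬(a ∨ c))  (((b ⊕ c) → ¬(a ∨ c)) ↔ a)  ¬(((b ⊕ c) → ¬(a ∨ c)) ↔ a)  (c ∨ a)  ¬(c ∨ a)  ((b ⊕ c) → ¬(c ∨ a))  (a ↔ ((b ⊕ c) → ¬(c ∨ a)))  ¬(a ↔ ((b ⊕ c) → ¬(c ∨ a)))  φ
1  1  1  |     0        1        0               1                        1                            0                  1        0               1                        1                            0               0
1  1  0  |     1        1        0               0                        0                            1                  1        0               0                        0                            1               0
1  0  1  |     1        1        0               0                        0                            1                  1        0               0                        0                            1               0
1  0  0  |     0        1        0               1                        1                            0                  1        0               1                        1                            0               0
0  1  1  |     0        1        0               1                        0                            1                  1        0               1                        0                            1               0
0  1  0  |     1        0        1               1                        0                            1                  0        1               1                        0                            1               0
0  0  1  |     1        1        0               0                        1                            0                  1        0               0                        1                            0               0
0  0  0  |     0        0        1               1                        0                            1                  0        1               1                        0                            1               0
Every row is 0, so the formula is a contradiction.

contradiction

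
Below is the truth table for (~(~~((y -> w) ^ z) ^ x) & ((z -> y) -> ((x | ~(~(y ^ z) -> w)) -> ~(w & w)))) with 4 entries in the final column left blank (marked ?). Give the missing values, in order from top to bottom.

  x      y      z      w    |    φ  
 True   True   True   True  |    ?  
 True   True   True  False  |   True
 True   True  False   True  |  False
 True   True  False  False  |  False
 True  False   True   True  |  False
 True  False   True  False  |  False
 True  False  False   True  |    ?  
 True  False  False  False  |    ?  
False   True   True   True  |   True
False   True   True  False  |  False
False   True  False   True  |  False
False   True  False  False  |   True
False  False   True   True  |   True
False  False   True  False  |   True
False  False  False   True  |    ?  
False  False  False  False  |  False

False, False, True, False

Row x=True, y=True, z=True, w=True: ~(~~((y -> w) ^ z) ^ x) = False, ((z -> y) -> ((x | ~(~(y ^ z) -> w)) -> ~(w & w))) = False, so the formula = False.
Row x=True, y=False, z=False, w=True: ~(~~((y -> w) ^ z) ^ x) = True, ((z -> y) -> ((x | ~(~(y ^ z) -> w)) -> ~(w & w))) = False, so the formula = False.
Row x=True, y=False, z=False, w=False: ~(~~((y -> w) ^ z) ^ x) = True, ((z -> y) -> ((x | ~(~(y ^ z) -> w)) -> ~(w & w))) = True, so the formula = True.
Row x=False, y=False, z=False, w=True: ~(~~((y -> w) ^ z) ^ x) = False, ((z -> y) -> ((x | ~(~(y ^ z) -> w)) -> ~(w & w))) = True, so the formula = False.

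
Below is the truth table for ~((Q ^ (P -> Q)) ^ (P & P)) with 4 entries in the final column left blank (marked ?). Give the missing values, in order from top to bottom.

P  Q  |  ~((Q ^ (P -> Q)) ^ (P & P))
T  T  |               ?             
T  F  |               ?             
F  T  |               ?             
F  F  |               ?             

F, F, T, F

Row P=T, Q=T: (Q ^ (P -> Q)) = F, (P & P) = T, ((Q ^ (P -> Q)) ^ (P & P)) = T, so ~((Q ^ (P -> Q)) ^ (P & P)) = F.
Row P=T, Q=F: (Q ^ (P -> Q)) = F, (P & P) = T, ((Q ^ (P -> Q)) ^ (P & P)) = T, so ~((Q ^ (P -> Q)) ^ (P & P)) = F.
Row P=F, Q=T: (Q ^ (P -> Q)) = F, (P & P) = F, ((Q ^ (P -> Q)) ^ (P & P)) = F, so ~((Q ^ (P -> Q)) ^ (P & P)) = T.
Row P=F, Q=F: (Q ^ (P -> Q)) = T, (P & P) = F, ((Q ^ (P -> Q)) ^ (P & P)) = T, so ~((Q ^ (P -> Q)) ^ (P & P)) = F.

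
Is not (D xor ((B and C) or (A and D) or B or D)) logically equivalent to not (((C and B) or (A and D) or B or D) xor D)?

A | B | C | D | φ | ψ
- | - | - | - | - | -
T | T | T | T | T | T
T | T | T | F | F | F
T | T | F | T | T | T
T | T | F | F | F | F
T | F | T | T | T | T
T | F | T | F | T | T
T | F | F | T | T | T
T | F | F | F | T | T
F | T | T | T | T | T
F | T | T | F | F | F
F | T | F | T | T | T
F | T | F | F | F | F
F | F | T | T | T | T
F | F | T | F | T | T
F | F | F | T | T | T
F | F | F | F | T | T
The columns for φ and ψ agree on every row, so they are logically equivalent.

equivalent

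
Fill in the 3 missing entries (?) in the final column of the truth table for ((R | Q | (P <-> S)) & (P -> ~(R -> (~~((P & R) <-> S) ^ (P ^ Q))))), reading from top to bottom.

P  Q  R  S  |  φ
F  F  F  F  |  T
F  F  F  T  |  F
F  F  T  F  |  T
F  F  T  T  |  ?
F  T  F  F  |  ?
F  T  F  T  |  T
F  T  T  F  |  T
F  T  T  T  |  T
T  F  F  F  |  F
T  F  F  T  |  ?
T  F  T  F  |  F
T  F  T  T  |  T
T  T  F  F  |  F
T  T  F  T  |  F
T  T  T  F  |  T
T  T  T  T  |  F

Row P=F, Q=F, R=T, S=T: (R | Q | (P <-> S)) = T, (P -> ~(R -> (~~((P & R) <-> S) ^ (P ^ Q)))) = T, so the formula = T.
Row P=F, Q=T, R=F, S=F: (R | Q | (P <-> S)) = T, (P -> ~(R -> (~~((P & R) <-> S) ^ (P ^ Q)))) = T, so the formula = T.
Row P=T, Q=F, R=F, S=T: (R | Q | (P <-> S)) = T, (P -> ~(R -> (~~((P & R) <-> S) ^ (P ^ Q)))) = F, so the formula = F.

T, T, F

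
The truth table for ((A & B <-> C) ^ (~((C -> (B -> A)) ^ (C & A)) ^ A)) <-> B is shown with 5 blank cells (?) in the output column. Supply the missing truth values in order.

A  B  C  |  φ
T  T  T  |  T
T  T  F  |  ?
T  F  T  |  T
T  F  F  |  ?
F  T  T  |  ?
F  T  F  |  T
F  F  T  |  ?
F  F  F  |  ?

Row A=T, B=T, C=F: ((A & B <-> C) ^ (~((C -> (B -> A)) ^ (C & A)) ^ A)) = T, so the formula = T.
Row A=T, B=F, C=F: ((A & B <-> C) ^ (~((C -> (B -> A)) ^ (C & A)) ^ A)) = F, so the formula = T.
Row A=F, B=T, C=T: ((A & B <-> C) ^ (~((C -> (B -> A)) ^ (C & A)) ^ A)) = T, so the formula = T.
Row A=F, B=F, C=T: ((A & B <-> C) ^ (~((C -> (B -> A)) ^ (C & A)) ^ A)) = F, so the formula = T.
Row A=F, B=F, C=F: ((A & B <-> C) ^ (~((C -> (B -> A)) ^ (C & A)) ^ A)) = T, so the formula = F.

T, T, T, T, F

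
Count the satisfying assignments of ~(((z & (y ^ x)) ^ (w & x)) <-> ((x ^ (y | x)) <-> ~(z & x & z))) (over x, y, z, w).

x | y | z | w | φ
- | - | - | - | -
0 | 0 | 0 | 0 | 0
0 | 0 | 0 | 1 | 0
0 | 0 | 1 | 0 | 0
0 | 0 | 1 | 1 | 0
0 | 1 | 0 | 0 | 1
0 | 1 | 0 | 1 | 1
0 | 1 | 1 | 0 | 0
0 | 1 | 1 | 1 | 0
1 | 0 | 0 | 0 | 0
1 | 0 | 0 | 1 | 1
1 | 0 | 1 | 0 | 0
1 | 0 | 1 | 1 | 1
1 | 1 | 0 | 0 | 0
1 | 1 | 0 | 1 | 1
1 | 1 | 1 | 0 | 1
1 | 1 | 1 | 1 | 0
The formula is true on 6 of the 16 rows.

6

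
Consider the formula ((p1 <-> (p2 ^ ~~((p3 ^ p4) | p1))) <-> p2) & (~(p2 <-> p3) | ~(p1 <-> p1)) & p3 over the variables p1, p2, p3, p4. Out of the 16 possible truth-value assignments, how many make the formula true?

p1  p2  p3  p4     (p3 ^ p4)  ((p3 ^ p4) | p1)  ~((p3 ^ p4) | p1)  ~~((p3 ^ p4) | p1)  (p2 ^ ~~((p3 ^ p4) | p1))  (p2 <-> p3)  ~(p2 <-> p3)  (p1 <-> p1)  ~(p1 <-> p1)  φ
F   F   F   F          F             F                  T                  F                       F                   T            F             T            F        F
F   F   F   T          T             T                  F                  T                       T                   T            F             T            F        F
F   F   T   F          T             T                  F                  T                       T                   F            T             T            F        T
F   F   T   T          F             F                  T                  F                       F                   F            T             T            F        F
F   T   F   F          F             F                  T                  F                       T                   F            T             T            F        F
F   T   F   T          T             T                  F                  T                       F                   F            T             T            F        F
F   T   T   F          T             T                  F                  T                       F                   T            F             T            F        F
F   T   T   T          F             F                  T                  F                       T                   T            F             T            F        F
T   F   F   F          F             T                  F                  T                       T                   T            F             T            F        F
T   F   F   T          T             T                  F                  T                       T                   T            F             T            F        F
T   F   T   F          T             T                  F                  T                       T                   F            T             T            F        F
T   F   T   T          F             T                  F                  T                       T                   F            T             T            F        F
T   T   F   F          F             T                  F                  T                       F                   F            T             T            F        F
T   T   F   T          T             T                  F                  T                       F                   F            T             T            F        F
T   T   T   F          T             T                  F                  T                       F                   T            F             T            F        F
T   T   T   T          F             T                  F                  T                       F                   T            F             T            F        F
The formula is true on 1 of the 16 rows.

1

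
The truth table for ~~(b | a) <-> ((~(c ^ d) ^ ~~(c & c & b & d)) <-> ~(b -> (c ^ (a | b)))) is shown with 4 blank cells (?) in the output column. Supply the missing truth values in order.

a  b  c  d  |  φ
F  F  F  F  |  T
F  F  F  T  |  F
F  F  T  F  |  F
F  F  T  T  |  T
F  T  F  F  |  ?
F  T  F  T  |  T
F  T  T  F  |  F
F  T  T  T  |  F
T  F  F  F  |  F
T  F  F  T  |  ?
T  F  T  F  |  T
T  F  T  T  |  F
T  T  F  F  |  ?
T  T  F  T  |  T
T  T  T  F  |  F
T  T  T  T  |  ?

Row a=F, b=T, c=F, d=F: ~~(b | a) = T, ((~(c ^ d) ^ ~~(c & c & b & d)) <-> ~(b -> (c ^ (a | b)))) = F, so the formula = F.
Row a=T, b=F, c=F, d=T: ~~(b | a) = T, ((~(c ^ d) ^ ~~(c & c & b & d)) <-> ~(b -> (c ^ (a | b)))) = T, so the formula = T.
Row a=T, b=T, c=F, d=F: ~~(b | a) = T, ((~(c ^ d) ^ ~~(c & c & b & d)) <-> ~(b -> (c ^ (a | b)))) = F, so the formula = F.
Row a=T, b=T, c=T, d=T: ~~(b | a) = T, ((~(c ^ d) ^ ~~(c & c & b & d)) <-> ~(b -> (c ^ (a | b)))) = F, so the formula = F.

F, T, F, F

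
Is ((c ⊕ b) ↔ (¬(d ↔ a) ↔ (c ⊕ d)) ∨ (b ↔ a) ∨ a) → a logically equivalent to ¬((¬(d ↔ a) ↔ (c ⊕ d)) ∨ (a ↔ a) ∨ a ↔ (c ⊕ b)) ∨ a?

a | b | c | d || φ | ψ
T | T | T | T || T | T
T | T | T | F || T | T
T | T | F | T || T | T
T | T | F | F || T | T
T | F | T | T || T | T
T | F | T | F || T | T
T | F | F | T || T | T
T | F | F | F || T | T
F | T | T | T || F | T
F | T | T | F || F | T
F | T | F | T || F | F
F | T | F | F || F | F
F | F | T | T || F | F
F | F | T | F || F | F
F | F | F | T || T | T
F | F | F | F || T | T
The columns differ at a=F, b=T, c=T, d=T (φ=F, ψ=T), so they are not equivalent.

not equivalent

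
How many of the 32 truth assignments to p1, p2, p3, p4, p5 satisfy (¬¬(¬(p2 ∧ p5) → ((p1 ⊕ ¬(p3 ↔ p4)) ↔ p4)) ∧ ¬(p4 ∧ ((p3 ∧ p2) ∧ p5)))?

p1 | p2 | p3 | p4 | p5 | φ
-- | -- | -- | -- | -- | -
1  | 1  | 1  | 1  | 1  | 0
1  | 1  | 1  | 1  | 0  | 1
1  | 1  | 1  | 0  | 1  | 1
1  | 1  | 1  | 0  | 0  | 1
1  | 1  | 0  | 1  | 1  | 1
1  | 1  | 0  | 1  | 0  | 0
1  | 1  | 0  | 0  | 1  | 1
1  | 1  | 0  | 0  | 0  | 0
1  | 0  | 1  | 1  | 1  | 1
1  | 0  | 1  | 1  | 0  | 1
1  | 0  | 1  | 0  | 1  | 1
1  | 0  | 1  | 0  | 0  | 1
1  | 0  | 0  | 1  | 1  | 0
1  | 0  | 0  | 1  | 0  | 0
1  | 0  | 0  | 0  | 1  | 0
1  | 0  | 0  | 0  | 0  | 0
0  | 1  | 1  | 1  | 1  | 0
0  | 1  | 1  | 1  | 0  | 0
0  | 1  | 1  | 0  | 1  | 1
0  | 1  | 1  | 0  | 0  | 0
0  | 1  | 0  | 1  | 1  | 1
0  | 1  | 0  | 1  | 0  | 1
0  | 1  | 0  | 0  | 1  | 1
0  | 1  | 0  | 0  | 0  | 1
0  | 0  | 1  | 1  | 1  | 0
0  | 0  | 1  | 1  | 0  | 0
0  | 0  | 1  | 0  | 1  | 0
0  | 0  | 1  | 0  | 0  | 0
0  | 0  | 0  | 1  | 1  | 1
0  | 0  | 0  | 1  | 0  | 1
0  | 0  | 0  | 0  | 1  | 1
0  | 0  | 0  | 0  | 0  | 1
The formula is true on 18 of the 32 rows.

18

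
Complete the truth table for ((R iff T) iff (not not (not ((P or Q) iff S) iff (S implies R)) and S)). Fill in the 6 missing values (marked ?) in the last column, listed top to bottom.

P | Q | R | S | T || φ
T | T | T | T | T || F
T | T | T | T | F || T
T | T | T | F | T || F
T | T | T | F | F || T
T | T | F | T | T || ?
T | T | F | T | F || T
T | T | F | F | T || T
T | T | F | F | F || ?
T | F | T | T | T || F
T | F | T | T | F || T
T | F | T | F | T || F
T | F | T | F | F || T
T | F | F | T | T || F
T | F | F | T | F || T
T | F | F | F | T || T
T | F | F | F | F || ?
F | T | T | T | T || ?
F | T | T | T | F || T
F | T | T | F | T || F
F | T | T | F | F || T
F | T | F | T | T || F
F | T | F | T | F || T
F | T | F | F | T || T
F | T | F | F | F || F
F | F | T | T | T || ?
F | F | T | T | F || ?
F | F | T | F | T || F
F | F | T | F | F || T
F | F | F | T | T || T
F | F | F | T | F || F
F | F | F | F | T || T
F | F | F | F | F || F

F, F, F, F, T, F

Row P=T, Q=T, R=F, S=T, T=T: (R iff T) = F, (not not (not ((P or Q) iff S) iff (S implies R)) and S) = T, so the formula = F.
Row P=T, Q=T, R=F, S=F, T=F: (R iff T) = T, (not not (not ((P or Q) iff S) iff (S implies R)) and S) = F, so the formula = F.
Row P=T, Q=F, R=F, S=F, T=F: (R iff T) = T, (not not (not ((P or Q) iff S) iff (S implies R)) and S) = F, so the formula = F.
Row P=F, Q=T, R=T, S=T, T=T: (R iff T) = T, (not not (not ((P or Q) iff S) iff (S implies R)) and S) = F, so the formula = F.
Row P=F, Q=F, R=T, S=T, T=T: (R iff T) = T, (not not (not ((P or Q) iff S) iff (S implies R)) and S) = T, so the formula = T.
Row P=F, Q=F, R=T, S=T, T=F: (R iff T) = F, (not not (not ((P or Q) iff S) iff (S implies R)) and S) = T, so the formula = F.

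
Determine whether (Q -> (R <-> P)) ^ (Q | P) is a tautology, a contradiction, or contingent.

contingent

  P      Q      R       ((Q -> (R <-> P)) ^ (Q | P))
 True   True   True                False            
 True   True  False                 True            
 True  False   True                False            
 True  False  False                False            
False   True   True                 True            
False   True  False                False            
False  False   True                 True            
False  False  False                 True            
4 of 8 rows are True, so the formula is contingent.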